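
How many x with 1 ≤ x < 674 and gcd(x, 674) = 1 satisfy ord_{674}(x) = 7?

6

φ(674) = φ(2)·φ(337) = 1·336 = 336 = 2^4 · 3 · 7.
Since (Z/674Z)^× is cyclic of order 336, the number of elements of order d is φ(d) when d | 336 and 0 otherwise.
7 | 336, and φ(7) = 7 − 1 = 6.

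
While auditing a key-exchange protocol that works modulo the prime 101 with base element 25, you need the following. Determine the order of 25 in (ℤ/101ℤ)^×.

25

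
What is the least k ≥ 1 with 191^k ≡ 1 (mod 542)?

90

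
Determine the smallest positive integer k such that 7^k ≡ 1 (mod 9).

The order of 7 must divide φ(9) = φ(3^2) = 3·(3−1) = 6 = 2 · 3.
Divisors of 6: 1, 2, 3, 6.
Test each divisor d:
7^1 ≡ 7
7^2 ≡ 4
7^3 ≡ 1
Hence ord(7) = 3.

3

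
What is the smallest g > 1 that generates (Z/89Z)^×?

φ(89) = 89 − 1 = 88 = 2^3 · 11.
Test candidates g = 2, 3, … against the prime factors q ∈ {2, 11} of φ(89): g is a generator iff g^(88/q) ≢ 1 for every such q.
g = 2: 2^44 ≡ 1 — hits 1, so not a primitive root.
g = 3: 3^44 ≡ 88; 3^8 ≡ 64 — none is 1, so 3 is a primitive root.
Hence the least primitive root of 89 is 3.

3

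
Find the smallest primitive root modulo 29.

2

φ(29) = 29 − 1 = 28 = 2^2 · 7.
Test candidates g = 2, 3, … against the prime factors q ∈ {2, 7} of φ(29): g is a generator iff g^(28/q) ≢ 1 for every such q.
g = 2: 2^14 ≡ 28; 2^4 ≡ 16 — none is 1, so 2 is a primitive root.
So 2 is the smallest generator of (Z/29Z)^×.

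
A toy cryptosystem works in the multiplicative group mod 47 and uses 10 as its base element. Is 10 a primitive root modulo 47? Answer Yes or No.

φ(47) = 47 − 1 = 46 = 2 · 23.
Test 10^(46/q) mod 47 for each prime factor q of 46:
10^23 ≡ 46 (mod 47)  [q = 2: ≢ 1 ✓]
10^2 ≡ 6 (mod 47)  [q = 23: ≢ 1 ✓]
All checks pass, so 10 has order 46 and is a primitive root modulo 47.

Yes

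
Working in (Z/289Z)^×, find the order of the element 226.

272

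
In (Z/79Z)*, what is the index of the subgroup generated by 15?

3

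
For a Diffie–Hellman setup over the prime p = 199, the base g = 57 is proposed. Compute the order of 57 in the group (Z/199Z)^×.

99

ord(57) | φ(199) = 199 − 1 = 198 = 2 · 3^2 · 11.
Divisors of 198: 1, 2, 3, 6, 9, 11, 18, 22, 33, 66, 99, 198.
Compute 57^d (mod 199) for the divisors d until we hit 1:
57^1 ≡ 57 (mod 199)
57^2 ≡ 65 (mod 199)
57^3 ≡ 123 (mod 199)
57^6 ≡ 5 (mod 199)
57^9 ≡ 18 (mod 199)
57^11 ≡ 175 (mod 199)
57^18 ≡ 125 (mod 199)
57^22 ≡ 178 (mod 199)
57^33 ≡ 106 (mod 199)
57^66 ≡ 92 (mod 199)
57^99 ≡ 1 (mod 199) ✓
Hence ord(57) = 99.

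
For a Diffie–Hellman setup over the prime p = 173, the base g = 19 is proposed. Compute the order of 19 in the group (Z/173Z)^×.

Since 19 ∈ (Z/173Z)^×, its order divides φ(173) = 173 − 1 = 172 = 2^2 · 43.
Divisors of 172: 1, 2, 4, 43, 86, 172.
Evaluate successive powers at the divisors of 172:
19^1 ≡ 19 (mod 173)
19^2 ≡ 15 (mod 173)
19^4 ≡ 52 (mod 173)
19^43 ≡ 80 (mod 173)
19^86 ≡ 172 (mod 173)
19^172 ≡ 1 (mod 173) ✓
So ord_173(19) = 172.

172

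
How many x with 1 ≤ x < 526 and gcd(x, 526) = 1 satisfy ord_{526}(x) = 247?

φ(526) = φ(2)·φ(263) = 1·262 = 262 = 2 · 131.
Since (Z/526Z)^× is cyclic of order 262, the number of elements of order d is φ(d) when d | 262 and 0 otherwise.
247 does not divide 262, so no element of (Z/526Z)^× has order 247.

0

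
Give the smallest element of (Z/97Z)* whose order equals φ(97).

φ(97) = 97 − 1 = 96 = 2^5 · 3.
Test candidates g = 2, 3, … against the prime factors q ∈ {2, 3} of φ(97): g is a generator iff g^(96/q) ≢ 1 for every such q.
g = 2: 2^48 ≡ 1 — hits 1, so not a primitive root.
g = 3: 3^48 ≡ 1 — hits 1, so not a primitive root.
g = 4: 4^48 ≡ 1 — hits 1, so not a primitive root.
g = 5: 5^48 ≡ 96; 5^32 ≡ 35 — none is 1, so 5 is a primitive root.
Hence the least primitive root of 97 is 5.

5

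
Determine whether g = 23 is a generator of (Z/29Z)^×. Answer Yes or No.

φ(29) = 29 − 1 = 28 = 2^2 · 7.
Test 23^(28/q) mod 29 for each prime factor q of 28:
23^14 ≡ 1 (mod 29)  [q = 2: ≡ 1 ✗]
23^4 ≡ 20 (mod 29)  [q = 7: ≢ 1 ✓]
23^14 ≡ 1 shows ord(23) | 14, strictly less than φ(29); not a primitive root.

No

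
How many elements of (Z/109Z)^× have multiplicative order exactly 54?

φ(109) = 109 − 1 = 108 = 2^2 · 3^3.
In a cyclic group of order 108, there are φ(d) elements of order d for each divisor d of 108, and zero for non-divisors.
54 = 2 · 3^3 divides 108, and φ(54) = 18.

18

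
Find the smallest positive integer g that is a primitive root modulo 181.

2

φ(181) = 181 − 1 = 180 = 2^2 · 3^2 · 5.
Test candidates g = 2, 3, … against the prime factors q ∈ {2, 3, 5} of φ(181): g is a generator iff g^(180/q) ≢ 1 for every such q.
g = 2: 2^90 ≡ 180; 2^60 ≡ 48; 2^36 ≡ 59 — none is 1, so 2 is a primitive root.
Hence the least primitive root of 181 is 2.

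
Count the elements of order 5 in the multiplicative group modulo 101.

4

φ(101) = 101 − 1 = 100 = 2^2 · 5^2.
In a cyclic group of order 100, there are φ(d) elements of order d for each divisor d of 100, and zero for non-divisors.
5 | 100, and φ(5) = 5 − 1 = 4.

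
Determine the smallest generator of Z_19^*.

φ(19) = 19 − 1 = 18 = 2 · 3^2.
g is a primitive root iff g^(18/q) ≢ 1 (mod 19) for each prime q ∈ {2, 3}.
g = 2: 2^9 ≡ 18; 2^6 ≡ 7 — none is 1, so 2 is a primitive root.
So 2 is the smallest generator of (Z/19Z)^×.

2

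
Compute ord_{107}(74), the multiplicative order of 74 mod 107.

106

The order of 74 must divide φ(107) = 107 − 1 = 106 = 2 · 53.
Divisors of 106: 1, 2, 53, 106.
Test each divisor d:
74^1 ≡ 74 (mod 107)
74^2 ≡ 19 (mod 107)
74^53 ≡ 106 (mod 107)
74^106 ≡ 1 (mod 107) ✓
Hence ord(74) = 106.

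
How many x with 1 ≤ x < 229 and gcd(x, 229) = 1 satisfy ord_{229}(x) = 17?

φ(229) = 229 − 1 = 228 = 2^2 · 3 · 19.
In a cyclic group of order 228, there are φ(d) elements of order d for each divisor d of 228, and zero for non-divisors.
17 does not divide 228, so no element of (Z/229Z)^× has order 17.

0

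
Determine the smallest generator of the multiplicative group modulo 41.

φ(41) = 41 − 1 = 40 = 2^3 · 5.
g is a primitive root iff g^(40/q) ≢ 1 (mod 41) for each prime q ∈ {2, 5}.
g = 2: 2^20 ≡ 1 — hits 1, so not a primitive root.
g = 3: 3^20 ≡ 40; 3^8 ≡ 1 — hits 1, so not a primitive root.
g = 4: 4^20 ≡ 1 — hits 1, so not a primitive root.
g = 5: 5^20 ≡ 1 — hits 1, so not a primitive root.
g = 6: 6^20 ≡ 40; 6^8 ≡ 10 — none is 1, so 6 is a primitive root.
Hence the least primitive root of 41 is 6.

6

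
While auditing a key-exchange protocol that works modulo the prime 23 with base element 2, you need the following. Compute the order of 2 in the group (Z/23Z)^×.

11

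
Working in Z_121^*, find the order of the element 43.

22

Since 43 ∈ (Z/121Z)^×, its order divides φ(121) = φ(11^2) = 11·(11−1) = 110 = 2 · 5 · 11.
Divisors of 110: 1, 2, 5, 10, 11, 22, 55, 110.
Check 43^d mod 121 for each divisor in increasing order:
43^1 ≡ 43 (mod 121)
43^2 ≡ 34 (mod 121)
43^5 ≡ 98 (mod 121)
43^10 ≡ 45 (mod 121)
43^11 ≡ 120 (mod 121)
43^22 ≡ 1 (mod 121) ✓
So ord_121(43) = 22.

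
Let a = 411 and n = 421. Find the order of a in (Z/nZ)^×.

ord(411) | φ(421) = 421 − 1 = 420 = 2^2 · 3 · 5 · 7.
Divisors of 420: 1, 2, 3, 4, 5, 6, 7, 10, 12, 14, 15, 20, 21, 28, 30, 35, 42, 60, 70, 84, 105, 140, 210, 420.
Check 411^d mod 421 for each divisor in increasing order:
411^1 ≡ 411 (mod 421)
411^2 ≡ 100 (mod 421)
411^3 ≡ 263 (mod 421)
411^4 ≡ 317 (mod 421)
411^5 ≡ 198 (mod 421)
411^6 ≡ 125 (mod 421)
411^7 ≡ 13 (mod 421)
411^10 ≡ 51 (mod 421)
411^12 ≡ 48 (mod 421)
411^14 ≡ 169 (mod 421)
411^15 ≡ 415 (mod 421)
411^20 ≡ 75 (mod 421)
411^21 ≡ 92 (mod 421)
411^28 ≡ 354 (mod 421)
411^30 ≡ 36 (mod 421)
411^35 ≡ 392 (mod 421)
411^42 ≡ 44 (mod 421)
411^60 ≡ 33 (mod 421)
411^70 ≡ 420 (mod 421)
411^84 ≡ 252 (mod 421)
411^105 ≡ 29 (mod 421)
411^140 ≡ 1 (mod 421) ✓
Therefore the multiplicative order of 411 modulo 421 is 140.

140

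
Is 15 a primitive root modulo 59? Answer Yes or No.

No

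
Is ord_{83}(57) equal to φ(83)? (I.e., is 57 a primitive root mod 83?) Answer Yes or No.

Yes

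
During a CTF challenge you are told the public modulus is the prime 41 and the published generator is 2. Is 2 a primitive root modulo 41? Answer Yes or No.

No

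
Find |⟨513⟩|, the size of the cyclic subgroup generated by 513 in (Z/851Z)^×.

396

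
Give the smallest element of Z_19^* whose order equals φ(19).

2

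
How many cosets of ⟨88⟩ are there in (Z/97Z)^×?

ord(88) | φ(97) = 97 − 1 = 96 = 2^5 · 3.
Divisors of 96: 1, 2, 3, 4, 6, 8, 12, 16, 24, 32, 48, 96.
Check 88^d mod 97 for each divisor in increasing order:
88^1 ≡ 88 (mod 97)
88^2 ≡ 81 (mod 97)
88^3 ≡ 47 (mod 97)
88^4 ≡ 62 (mod 97)
88^6 ≡ 75 (mod 97)
88^8 ≡ 61 (mod 97)
88^12 ≡ 96 (mod 97)
88^16 ≡ 35 (mod 97)
88^24 ≡ 1 (mod 97) ✓
The order of 88 is 24, so the subgroup it generates has 24 elements.
[(Z/97Z)^× : ⟨88⟩] = 96/24 = 4.

4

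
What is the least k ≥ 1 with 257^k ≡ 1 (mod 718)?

By Lagrange's theorem, ord_718(257) divides φ(718) = φ(2)·φ(359) = 1·358 = 358 = 2 · 179.
Divisors of 358: 1, 2, 179, 358.
Evaluate successive powers at the divisors of 358:
257^1 ≡ 257 (mod 718)
257^2 ≡ 711 (mod 718)
257^179 ≡ 717 (mod 718)
257^358 ≡ 1 (mod 718) ✓
So ord_718(257) = 358.

358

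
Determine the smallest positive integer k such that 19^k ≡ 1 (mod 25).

10

ord(19) | φ(25) = φ(5^2) = 5·(5−1) = 20 = 2^2 · 5.
Divisors of 20: 1, 2, 4, 5, 10, 20.
Test each divisor d:
19^1 ≡ 19
19^2 ≡ 11
19^4 ≡ 21
19^5 ≡ 24
19^10 ≡ 1
Therefore the multiplicative order of 19 modulo 25 is 10.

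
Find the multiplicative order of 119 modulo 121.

55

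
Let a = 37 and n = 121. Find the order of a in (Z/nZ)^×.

55

By Lagrange's theorem, ord_121(37) divides φ(121) = φ(11^2) = 11·(11−1) = 110 = 2 · 5 · 11.
Divisors of 110: 1, 2, 5, 10, 11, 22, 55, 110.
Check 37^d mod 121 for each divisor in increasing order:
37^1 ≡ 37 (mod 121)
37^2 ≡ 38 (mod 121)
37^5 ≡ 67 (mod 121)
37^10 ≡ 12 (mod 121)
37^11 ≡ 81 (mod 121)
37^22 ≡ 27 (mod 121)
37^55 ≡ 1 (mod 121) ✓
The smallest such exponent is 55, so the order of 37 is 55.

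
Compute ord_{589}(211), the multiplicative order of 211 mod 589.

The order of 211 must divide φ(589) = φ(19·31) = (19−1)·(31−1) = 18·30 = 540 = 2^2 · 3^3 · 5.
Divisors of 540: 1, 2, 3, 4, 5, 6, 9, 10, 12, 15, 18, 20, 27, 30, 36, 45, 54, 60, 90, 108, 135, 180, 270, 540.
Compute 211^d (mod 589) for the divisors d until we hit 1:
211^1 ≡ 211 (mod 589)
211^2 ≡ 346 (mod 589)
211^3 ≡ 559 (mod 589)
211^4 ≡ 149 (mod 589)
211^5 ≡ 222 (mod 589)
211^6 ≡ 311 (mod 589)
211^9 ≡ 94 (mod 589)
211^10 ≡ 397 (mod 589)
211^12 ≡ 125 (mod 589)
211^15 ≡ 373 (mod 589)
211^18 ≡ 1 (mod 589) ✓
So ord_589(211) = 18.

18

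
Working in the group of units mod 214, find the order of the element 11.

53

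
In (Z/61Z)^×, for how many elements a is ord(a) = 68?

0

φ(61) = 61 − 1 = 60 = 2^2 · 3 · 5.
Since (Z/61Z)^× is cyclic of order 60, the number of elements of order d is φ(d) when d | 60 and 0 otherwise.
Here 60 is not a multiple of 68, so there are no elements of order 68.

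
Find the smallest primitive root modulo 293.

φ(293) = 293 − 1 = 292 = 2^2 · 73.
Test candidates g = 2, 3, … against the prime factors q ∈ {2, 73} of φ(293): g is a generator iff g^(292/q) ≢ 1 for every such q.
g = 2: 2^146 ≡ 292; 2^4 ≡ 16 — none is 1, so 2 is a primitive root.
The smallest primitive root modulo 293 is 2.

2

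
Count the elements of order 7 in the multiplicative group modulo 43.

φ(43) = 43 − 1 = 42 = 2 · 3 · 7.
Since (Z/43Z)^× is cyclic of order 42, the number of elements of order d is φ(d) when d | 42 and 0 otherwise.
7 | 42, and φ(7) = 7 − 1 = 6.

6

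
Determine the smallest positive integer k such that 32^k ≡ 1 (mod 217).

ord(32) | φ(217) = φ(7·31) = (7−1)·(31−1) = 6·30 = 180 = 2^2 · 3^2 · 5.
Divisors of 180: 1, 2, 3, 4, 5, 6, 9, 10, 12, 15, 18, 20, 30, 36, 45, 60, 90, 180.
Check 32^d mod 217 for each divisor in increasing order:
32^1 ≡ 32 (mod 217)
32^2 ≡ 156 (mod 217)
32^3 ≡ 1 (mod 217) ✓
Hence ord(32) = 3.

3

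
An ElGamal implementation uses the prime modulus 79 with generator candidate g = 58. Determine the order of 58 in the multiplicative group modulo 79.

26

ord(58) | φ(79) = 79 − 1 = 78 = 2 · 3 · 13.
Divisors of 78: 1, 2, 3, 6, 13, 26, 39, 78.
Evaluate successive powers at the divisors of 78:
58^1 ≡ 58
58^2 ≡ 46
58^3 ≡ 61
58^6 ≡ 8
58^13 ≡ 78
58^26 ≡ 1
Hence ord(58) = 26.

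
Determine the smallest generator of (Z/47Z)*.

5

φ(47) = 47 − 1 = 46 = 2 · 23.
g is a primitive root iff g^(46/q) ≢ 1 (mod 47) for each prime q ∈ {2, 23}.
g = 2: 2^23 ≡ 1 — hits 1, so not a primitive root.
g = 3: 3^23 ≡ 1 — hits 1, so not a primitive root.
g = 4: 4^23 ≡ 1 — hits 1, so not a primitive root.
g = 5: 5^23 ≡ 46; 5^2 ≡ 25 — none is 1, so 5 is a primitive root.
Hence the least primitive root of 47 is 5.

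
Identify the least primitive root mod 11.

φ(11) = 11 − 1 = 10 = 2 · 5.
Test candidates g = 2, 3, … against the prime factors q ∈ {2, 5} of φ(11): g is a generator iff g^(10/q) ≢ 1 for every such q.
g = 2: 2^5 ≡ 10; 2^2 ≡ 4 — none is 1, so 2 is a primitive root.
The smallest primitive root modulo 11 is 2.

2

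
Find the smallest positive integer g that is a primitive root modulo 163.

2

φ(163) = 163 − 1 = 162 = 2 · 3^4.
Test candidates g = 2, 3, … against the prime factors q ∈ {2, 3} of φ(163): g is a generator iff g^(162/q) ≢ 1 for every such q.
g = 2: 2^81 ≡ 162; 2^54 ≡ 104 — none is 1, so 2 is a primitive root.
The smallest primitive root modulo 163 is 2.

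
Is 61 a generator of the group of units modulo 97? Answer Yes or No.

No

φ(97) = 97 − 1 = 96 = 2^5 · 3.
Test 61^(96/q) mod 97 for each prime factor q of 96:
61^48 ≡ 1 (mod 97)  [q = 2: ≡ 1 ✗]
61^32 ≡ 35 (mod 97)  [q = 3: ≢ 1 ✓]
Since 61^48 ≡ 1, the order of 61 divides 48 < 96, so 61 is not a primitive root.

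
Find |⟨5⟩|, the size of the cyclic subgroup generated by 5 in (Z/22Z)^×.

5

Since 5 ∈ (Z/22Z)^×, its order divides φ(22) = φ(2)·φ(11) = 1·10 = 10 = 2 · 5.
Divisors of 10: 1, 2, 5, 10.
Test each divisor d:
5^1 ≡ 5 (mod 22)
5^2 ≡ 3 (mod 22)
5^5 ≡ 1 (mod 22) ✓
Hence ord(5) = 5.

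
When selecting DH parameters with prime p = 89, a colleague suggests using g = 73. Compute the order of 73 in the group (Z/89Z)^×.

22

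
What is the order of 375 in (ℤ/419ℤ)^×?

ord(375) | φ(419) = 419 − 1 = 418 = 2 · 11 · 19.
Divisors of 418: 1, 2, 11, 19, 22, 38, 209, 418.
Test each divisor d:
375^1 ≡ 375 (mod 419)
375^2 ≡ 260 (mod 419)
375^11 ≡ 7 (mod 419)
375^19 ≡ 59 (mod 419)
375^22 ≡ 49 (mod 419)
375^38 ≡ 129 (mod 419)
375^209 ≡ 1 (mod 419) ✓
Therefore the multiplicative order of 375 modulo 419 is 209.

209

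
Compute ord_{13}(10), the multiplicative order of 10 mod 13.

6

The order of 10 must divide φ(13) = 13 − 1 = 12 = 2^2 · 3.
Divisors of 12: 1, 2, 3, 4, 6, 12.
Compute 10^d (mod 13) for the divisors d until we hit 1:
10^1 ≡ 10 (mod 13)
10^2 ≡ 9 (mod 13)
10^3 ≡ 12 (mod 13)
10^4 ≡ 3 (mod 13)
10^6 ≡ 1 (mod 13) ✓
So ord_13(10) = 6.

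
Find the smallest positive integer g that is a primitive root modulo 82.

φ(82) = φ(2)·φ(41) = 1·40 = 40 = 2^3 · 5.
Test candidates g = 2, 3, … against the prime factors q ∈ {2, 5} of φ(82): g is a generator iff g^(40/q) ≢ 1 for every such q.
g = 2: gcd(2, 82) = 2 > 1, not a unit — skip.
g = 3: 3^20 ≡ 81; 3^8 ≡ 1 — hits 1, so not a primitive root.
g = 4: gcd(4, 82) = 2 > 1, not a unit — skip.
g = 5: 5^20 ≡ 1 — hits 1, so not a primitive root.
g = 6: gcd(6, 82) = 2 > 1, not a unit — skip.
g = 7: 7^20 ≡ 81; 7^8 ≡ 37 — none is 1, so 7 is a primitive root.
The smallest primitive root modulo 82 is 7.

7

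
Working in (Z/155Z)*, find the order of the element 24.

30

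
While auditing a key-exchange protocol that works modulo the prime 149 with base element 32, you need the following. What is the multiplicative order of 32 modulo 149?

148

The order of 32 must divide φ(149) = 149 − 1 = 148 = 2^2 · 37.
Divisors of 148: 1, 2, 4, 37, 74, 148.
Evaluate successive powers at the divisors of 148:
32^1 ≡ 32
32^2 ≡ 130
32^4 ≡ 63
32^37 ≡ 105
32^74 ≡ 148
32^148 ≡ 1
Therefore the multiplicative order of 32 modulo 149 is 148.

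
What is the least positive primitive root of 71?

7

φ(71) = 71 − 1 = 70 = 2 · 5 · 7.
g is a primitive root iff g^(70/q) ≢ 1 (mod 71) for each prime q ∈ {2, 5, 7}.
g = 2: 2^35 ≡ 1 — hits 1, so not a primitive root.
g = 3: 3^35 ≡ 1 — hits 1, so not a primitive root.
g = 4: 4^35 ≡ 1 — hits 1, so not a primitive root.
g = 5: 5^35 ≡ 1 — hits 1, so not a primitive root.
g = 6: 6^35 ≡ 1 — hits 1, so not a primitive root.
g = 7: 7^35 ≡ 70; 7^14 ≡ 54; 7^10 ≡ 45 — none is 1, so 7 is a primitive root.
So 7 is the smallest generator of (Z/71Z)^×.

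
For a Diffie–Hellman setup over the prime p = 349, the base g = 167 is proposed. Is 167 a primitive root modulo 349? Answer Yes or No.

No

φ(349) = 349 − 1 = 348 = 2^2 · 3 · 29.
It suffices to check that the order of 167 is not a proper divisor of 348: compute 167^(348/q) for q ∈ {2, 3, 29}.
167^174 ≡ 348 (mod 349)  [q = 2: ≢ 1 ✓]
167^116 ≡ 1 (mod 349)  [q = 3: ≡ 1 ✗]
167^12 ≡ 171 (mod 349)  [q = 29: ≢ 1 ✓]
The check at q = 3 fails, so 167 generates a proper subgroup.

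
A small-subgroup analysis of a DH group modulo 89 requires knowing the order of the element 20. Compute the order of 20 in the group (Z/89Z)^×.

By Lagrange's theorem, ord_89(20) divides φ(89) = 89 − 1 = 88 = 2^3 · 11.
Divisors of 88: 1, 2, 4, 8, 11, 22, 44, 88.
Compute 20^d (mod 89) for the divisors d until we hit 1:
20^1 ≡ 20 (mod 89)
20^2 ≡ 44 (mod 89)
20^4 ≡ 67 (mod 89)
20^8 ≡ 39 (mod 89)
20^11 ≡ 55 (mod 89)
20^22 ≡ 88 (mod 89)
20^44 ≡ 1 (mod 89) ✓
So ord_89(20) = 44.

44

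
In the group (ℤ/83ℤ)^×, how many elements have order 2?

1

φ(83) = 83 − 1 = 82 = 2 · 41.
(Z/83Z)^× is cyclic (|G| = 82); a cyclic group of order m has exactly φ(d) elements of each order d | m, and none otherwise.
2 | 82, and φ(2) = 2 − 1 = 1.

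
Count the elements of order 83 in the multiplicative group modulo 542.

0

φ(542) = φ(2)·φ(271) = 1·270 = 270 = 2 · 3^3 · 5.
(Z/542Z)^× is cyclic (|G| = 270); a cyclic group of order m has exactly φ(d) elements of each order d | m, and none otherwise.
Here 270 is not a multiple of 83, so there are no elements of order 83.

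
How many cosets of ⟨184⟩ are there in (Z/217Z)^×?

6

Since 184 ∈ (Z/217Z)^×, its order divides φ(217) = φ(7·31) = (7−1)·(31−1) = 6·30 = 180 = 2^2 · 3^2 · 5.
Divisors of 180: 1, 2, 3, 4, 5, 6, 9, 10, 12, 15, 18, 20, 30, 36, 45, 60, 90, 180.
Evaluate successive powers at the divisors of 180:
184^1 ≡ 184
184^2 ≡ 4
184^3 ≡ 85
184^4 ≡ 16
184^5 ≡ 123
184^6 ≡ 64
184^9 ≡ 15
184^10 ≡ 156
184^12 ≡ 190
184^15 ≡ 92
184^18 ≡ 8
184^20 ≡ 32
184^30 ≡ 1
Thus |⟨184⟩| = ord(184) = 30.
The index is φ(217) / ord(184) = 180 / 30 = 6.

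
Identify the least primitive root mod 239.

7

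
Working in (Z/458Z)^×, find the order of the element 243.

ord(243) | φ(458) = φ(2)·φ(229) = 1·228 = 228 = 2^2 · 3 · 19.
Divisors of 228: 1, 2, 3, 4, 6, 12, 19, 38, 57, 76, 114, 228.
Evaluate successive powers at the divisors of 228:
243^1 ≡ 243
243^2 ≡ 425
243^3 ≡ 225
243^4 ≡ 173
243^6 ≡ 245
243^12 ≡ 27
243^19 ≡ 323
243^38 ≡ 363
243^57 ≡ 1
Hence ord(243) = 57.

57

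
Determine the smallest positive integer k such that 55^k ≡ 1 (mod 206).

51

The order of 55 must divide φ(206) = φ(2)·φ(103) = 1·102 = 102 = 2 · 3 · 17.
Divisors of 102: 1, 2, 3, 6, 17, 34, 51, 102.
Evaluate successive powers at the divisors of 102:
55^1 ≡ 55
55^2 ≡ 141
55^3 ≡ 133
55^6 ≡ 179
55^17 ≡ 159
55^34 ≡ 149
55^51 ≡ 1
The smallest such exponent is 51, so the order of 55 is 51.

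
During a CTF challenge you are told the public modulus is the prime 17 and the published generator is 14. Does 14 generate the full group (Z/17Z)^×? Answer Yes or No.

Yes

φ(17) = 17 − 1 = 16 = 2^4.
Test 14^(16/q) mod 17 for each prime factor q of 16:
14^8 ≡ 16 (mod 17)  [q = 2: ≢ 1 ✓]
All checks pass, so 14 has order 16 and is a primitive root modulo 17.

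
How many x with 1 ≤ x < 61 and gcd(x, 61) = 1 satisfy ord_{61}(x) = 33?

φ(61) = 61 − 1 = 60 = 2^2 · 3 · 5.
Since (Z/61Z)^× is cyclic of order 60, the number of elements of order d is φ(d) when d | 60 and 0 otherwise.
33 does not divide 60, so no element of (Z/61Z)^× has order 33.

0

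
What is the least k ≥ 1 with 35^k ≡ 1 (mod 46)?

By Lagrange's theorem, ord_46(35) divides φ(46) = φ(2)·φ(23) = 1·22 = 22 = 2 · 11.
Divisors of 22: 1, 2, 11, 22.
Compute 35^d (mod 46) for the divisors d until we hit 1:
35^1 ≡ 35 (mod 46)
35^2 ≡ 29 (mod 46)
35^11 ≡ 1 (mod 46) ✓
So ord_46(35) = 11.

11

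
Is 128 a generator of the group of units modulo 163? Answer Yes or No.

Yes

φ(163) = 163 − 1 = 162 = 2 · 3^4.
It suffices to check that the order of 128 is not a proper divisor of 162: compute 128^(162/q) for q ∈ {2, 3}.
128^81 ≡ 162 (mod 163)  [q = 2: ≢ 1 ✓]
128^54 ≡ 104 (mod 163)  [q = 3: ≢ 1 ✓]
All checks pass, so 128 has order 162 and is a primitive root modulo 163.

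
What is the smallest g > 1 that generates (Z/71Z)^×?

7

φ(71) = 71 − 1 = 70 = 2 · 5 · 7.
Test candidates g = 2, 3, … against the prime factors q ∈ {2, 5, 7} of φ(71): g is a generator iff g^(70/q) ≢ 1 for every such q.
g = 2: 2^35 ≡ 1 — hits 1, so not a primitive root.
g = 3: 3^35 ≡ 1 — hits 1, so not a primitive root.
g = 4: 4^35 ≡ 1 — hits 1, so not a primitive root.
g = 5: 5^35 ≡ 1 — hits 1, so not a primitive root.
g = 6: 6^35 ≡ 1 — hits 1, so not a primitive root.
g = 7: 7^35 ≡ 70; 7^14 ≡ 54; 7^10 ≡ 45 — none is 1, so 7 is a primitive root.
So 7 is the smallest generator of (Z/71Z)^×.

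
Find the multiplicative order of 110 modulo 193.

96

ord(110) | φ(193) = 193 − 1 = 192 = 2^6 · 3.
Divisors of 192: 1, 2, 3, 4, 6, 8, 12, 16, 24, 32, 48, 64, 96, 192.
Test each divisor d:
110^1 ≡ 110
110^2 ≡ 134
110^3 ≡ 72
110^4 ≡ 7
110^6 ≡ 166
110^8 ≡ 49
110^12 ≡ 150
110^16 ≡ 85
110^24 ≡ 112
110^32 ≡ 84
110^48 ≡ 192
110^64 ≡ 108
110^96 ≡ 1
Hence ord(110) = 96.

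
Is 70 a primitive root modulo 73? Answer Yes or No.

No

φ(73) = 73 − 1 = 72 = 2^3 · 3^2.
70 is a primitive root mod 73 iff 70^(φ(73)/q) ≢ 1 for every prime q | φ(73), i.e. q ∈ {2, 3}.
70^36 ≡ 1 (mod 73)  [q = 2: ≡ 1 ✗]
70^24 ≡ 1 (mod 73)  [q = 3: ≡ 1 ✗]
The check at q = 2 fails, so 70 generates a proper subgroup.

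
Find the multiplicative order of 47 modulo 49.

42

By Lagrange's theorem, ord_49(47) divides φ(49) = φ(7^2) = 7·(7−1) = 42 = 2 · 3 · 7.
Divisors of 42: 1, 2, 3, 6, 7, 14, 21, 42.
Compute 47^d (mod 49) for the divisors d until we hit 1:
47^1 ≡ 47 (mod 49)
47^2 ≡ 4 (mod 49)
47^3 ≡ 41 (mod 49)
47^6 ≡ 15 (mod 49)
47^7 ≡ 19 (mod 49)
47^14 ≡ 18 (mod 49)
47^21 ≡ 48 (mod 49)
47^42 ≡ 1 (mod 49) ✓
Hence ord(47) = 42.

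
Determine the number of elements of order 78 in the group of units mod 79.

φ(79) = 79 − 1 = 78 = 2 · 3 · 13.
(Z/79Z)^× is cyclic (|G| = 78); a cyclic group of order m has exactly φ(d) elements of each order d | m, and none otherwise.
78 = 2 · 3 · 13 divides 78, and φ(78) = 24.

24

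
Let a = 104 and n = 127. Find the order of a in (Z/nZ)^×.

ord(104) | φ(127) = 127 − 1 = 126 = 2 · 3^2 · 7.
Divisors of 126: 1, 2, 3, 6, 7, 9, 14, 18, 21, 42, 63, 126.
Test each divisor d:
104^1 ≡ 104 (mod 127)
104^2 ≡ 21 (mod 127)
104^3 ≡ 25 (mod 127)
104^6 ≡ 117 (mod 127)
104^7 ≡ 103 (mod 127)
104^9 ≡ 4 (mod 127)
104^14 ≡ 68 (mod 127)
104^18 ≡ 16 (mod 127)
104^21 ≡ 19 (mod 127)
104^42 ≡ 107 (mod 127)
104^63 ≡ 1 (mod 127) ✓
So ord_127(104) = 63.

63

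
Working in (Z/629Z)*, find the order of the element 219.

ord(219) | φ(629) = φ(17·37) = (17−1)·(37−1) = 16·36 = 576 = 2^6 · 3^2.
Divisors of 576: 1, 2, 3, 4, 6, 8, 9, 12, 16, 18, 24, 32, 36, 48, 64, 72, 96, 144, 192, 288, 576.
Check 219^d mod 629 for each divisor in increasing order:
219^1 ≡ 219
219^2 ≡ 157
219^3 ≡ 417
219^4 ≡ 118
219^6 ≡ 285
219^8 ≡ 86
219^9 ≡ 593
219^12 ≡ 84
219^16 ≡ 477
219^18 ≡ 38
219^24 ≡ 137
219^32 ≡ 460
219^36 ≡ 186
219^48 ≡ 528
219^64 ≡ 256
219^72 ≡ 1
Therefore the multiplicative order of 219 modulo 629 is 72.

72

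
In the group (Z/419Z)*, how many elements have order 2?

φ(419) = 419 − 1 = 418 = 2 · 11 · 19.
Since (Z/419Z)^× is cyclic of order 418, the number of elements of order d is φ(d) when d | 418 and 0 otherwise.
2 | 418, and φ(2) = 2 − 1 = 1.

1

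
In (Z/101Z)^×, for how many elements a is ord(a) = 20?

8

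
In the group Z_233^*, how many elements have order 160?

φ(233) = 233 − 1 = 232 = 2^3 · 29.
In a cyclic group of order 232, there are φ(d) elements of order d for each divisor d of 232, and zero for non-divisors.
Here 232 is not a multiple of 160, so there are no elements of order 160.

0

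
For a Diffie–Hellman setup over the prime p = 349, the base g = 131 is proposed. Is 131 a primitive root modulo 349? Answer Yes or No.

No

φ(349) = 349 − 1 = 348 = 2^2 · 3 · 29.
131 is a primitive root mod 349 iff 131^(φ(349)/q) ≢ 1 for every prime q | φ(349), i.e. q ∈ {2, 3, 29}.
131^174 ≡ 348 (mod 349)  [q = 2: ≢ 1 ✓]
131^116 ≡ 1 (mod 349)  [q = 3: ≡ 1 ✗]
131^12 ≡ 263 (mod 349)  [q = 29: ≢ 1 ✓]
131^116 ≡ 1 shows ord(131) | 116, strictly less than φ(349); not a primitive root.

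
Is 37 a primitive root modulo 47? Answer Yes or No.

No

φ(47) = 47 − 1 = 46 = 2 · 23.
Test 37^(46/q) mod 47 for each prime factor q of 46:
37^23 ≡ 1 (mod 47)  [q = 2: ≡ 1 ✗]
37^2 ≡ 6 (mod 47)  [q = 23: ≢ 1 ✓]
37^23 ≡ 1 shows ord(37) | 23, strictly less than φ(47); not a primitive root.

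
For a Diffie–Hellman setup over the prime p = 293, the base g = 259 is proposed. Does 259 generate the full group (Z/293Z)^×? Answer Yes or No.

Yes

φ(293) = 293 − 1 = 292 = 2^2 · 73.
It suffices to check that the order of 259 is not a proper divisor of 292: compute 259^(292/q) for q ∈ {2, 73}.
259^146 ≡ 292 (mod 293)  [q = 2: ≢ 1 ✓]
259^4 ≡ 256 (mod 293)  [q = 73: ≢ 1 ✓]
All checks pass, so 259 has order 292 and is a primitive root modulo 293.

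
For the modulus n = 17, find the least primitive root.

φ(17) = 17 − 1 = 16 = 2^4.
Test candidates g = 2, 3, … against the prime factors q ∈ {2} of φ(17): g is a generator iff g^(16/q) ≢ 1 for every such q.
g = 2: 2^8 ≡ 1 — hits 1, so not a primitive root.
g = 3: 3^8 ≡ 16 — none is 1, so 3 is a primitive root.
Hence the least primitive root of 17 is 3.

3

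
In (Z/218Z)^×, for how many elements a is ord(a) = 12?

4

φ(218) = φ(2)·φ(109) = 1·108 = 108 = 2^2 · 3^3.
Since (Z/218Z)^× is cyclic of order 108, the number of elements of order d is φ(d) when d | 108 and 0 otherwise.
12 = 2^2 · 3 divides 108, and φ(12) = 4.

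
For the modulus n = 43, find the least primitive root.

3

φ(43) = 43 − 1 = 42 = 2 · 3 · 7.
g is a primitive root iff g^(42/q) ≢ 1 (mod 43) for each prime q ∈ {2, 3, 7}.
g = 2: 2^21 ≡ 42; 2^14 ≡ 1 — hits 1, so not a primitive root.
g = 3: 3^21 ≡ 42; 3^14 ≡ 36; 3^6 ≡ 41 — none is 1, so 3 is a primitive root.
The smallest primitive root modulo 43 is 3.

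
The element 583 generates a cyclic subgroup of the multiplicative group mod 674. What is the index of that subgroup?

The order of 583 must divide φ(674) = φ(2)·φ(337) = 1·336 = 336 = 2^4 · 3 · 7.
Divisors of 336: 1, 2, 3, 4, 6, 7, 8, 12, 14, 16, 21, 24, 28, 42, 48, 56, 84, 112, 168, 336.
Compute 583^d (mod 674) for the divisors d until we hit 1:
583^1 ≡ 583 (mod 674)
583^2 ≡ 193 (mod 674)
583^3 ≡ 635 (mod 674)
583^4 ≡ 179 (mod 674)
583^6 ≡ 173 (mod 674)
583^7 ≡ 433 (mod 674)
583^8 ≡ 363 (mod 674)
583^12 ≡ 273 (mod 674)
583^14 ≡ 117 (mod 674)
583^16 ≡ 339 (mod 674)
583^21 ≡ 111 (mod 674)
583^24 ≡ 389 (mod 674)
583^28 ≡ 209 (mod 674)
583^42 ≡ 189 (mod 674)
583^48 ≡ 345 (mod 674)
583^56 ≡ 545 (mod 674)
583^84 ≡ 673 (mod 674)
583^112 ≡ 465 (mod 674)
583^168 ≡ 1 (mod 674) ✓
So ord_674(583) = 168, hence |⟨583⟩| = 168.
Index = |(Z/674Z)^×| / |⟨583⟩| = 336 / 168 = 2.

2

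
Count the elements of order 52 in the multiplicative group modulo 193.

0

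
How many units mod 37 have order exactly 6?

φ(37) = 37 − 1 = 36 = 2^2 · 3^2.
(Z/37Z)^× is cyclic (|G| = 36); a cyclic group of order m has exactly φ(d) elements of each order d | m, and none otherwise.
6 = 2 · 3 divides 36, and φ(6) = 2.

2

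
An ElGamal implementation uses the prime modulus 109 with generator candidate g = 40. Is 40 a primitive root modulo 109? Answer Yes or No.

φ(109) = 109 − 1 = 108 = 2^2 · 3^3.
40 is a primitive root mod 109 iff 40^(φ(109)/q) ≢ 1 for every prime q | φ(109), i.e. q ∈ {2, 3}.
40^54 ≡ 108 (mod 109)  [q = 2: ≢ 1 ✓]
40^36 ≡ 63 (mod 109)  [q = 3: ≢ 1 ✓]
All checks pass, so 40 has order 108 and is a primitive root modulo 109.

Yes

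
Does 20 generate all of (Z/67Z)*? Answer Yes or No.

Yes

φ(67) = 67 − 1 = 66 = 2 · 3 · 11.
An element g generates (Z/67Z)^× iff g^(66/q) ≢ 1 (mod 67) for each prime q ∈ {2, 3, 11}.
20^33 ≡ 66 (mod 67)  [q = 2: ≢ 1 ✓]
20^22 ≡ 29 (mod 67)  [q = 3: ≢ 1 ✓]
20^6 ≡ 59 (mod 67)  [q = 11: ≢ 1 ✓]
Every test exponent gives a nontrivial residue, hence 20 generates the full group.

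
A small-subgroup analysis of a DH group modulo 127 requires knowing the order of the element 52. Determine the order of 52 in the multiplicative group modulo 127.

9

Since 52 ∈ (Z/127Z)^×, its order divides φ(127) = 127 − 1 = 126 = 2 · 3^2 · 7.
Divisors of 126: 1, 2, 3, 6, 7, 9, 14, 18, 21, 42, 63, 126.
Compute 52^d (mod 127) for the divisors d until we hit 1:
52^1 ≡ 52
52^2 ≡ 37
52^3 ≡ 19
52^6 ≡ 107
52^7 ≡ 103
52^9 ≡ 1
Therefore the multiplicative order of 52 modulo 127 is 9.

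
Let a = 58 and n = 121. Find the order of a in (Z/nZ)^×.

55

The order of 58 must divide φ(121) = φ(11^2) = 11·(11−1) = 110 = 2 · 5 · 11.
Divisors of 110: 1, 2, 5, 10, 11, 22, 55, 110.
Test each divisor d:
58^1 ≡ 58
58^2 ≡ 97
58^5 ≡ 12
58^10 ≡ 23
58^11 ≡ 3
58^22 ≡ 9
58^55 ≡ 1
So ord_121(58) = 55.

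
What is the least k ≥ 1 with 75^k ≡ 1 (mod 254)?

18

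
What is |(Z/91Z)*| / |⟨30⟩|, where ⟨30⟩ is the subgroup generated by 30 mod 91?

12

ord(30) | φ(91) = φ(7·13) = (7−1)·(13−1) = 6·12 = 72 = 2^3 · 3^2.
Divisors of 72: 1, 2, 3, 4, 6, 8, 9, 12, 18, 24, 36, 72.
Check 30^d mod 91 for each divisor in increasing order:
30^1 ≡ 30 (mod 91)
30^2 ≡ 81 (mod 91)
30^3 ≡ 64 (mod 91)
30^4 ≡ 9 (mod 91)
30^6 ≡ 1 (mod 91) ✓
The order of 30 is 6, so the subgroup it generates has 6 elements.
[(Z/91Z)^× : ⟨30⟩] = 72/6 = 12.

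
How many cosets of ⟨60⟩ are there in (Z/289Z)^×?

By Lagrange's theorem, ord_289(60) divides φ(289) = φ(17^2) = 17·(17−1) = 272 = 2^4 · 17.
Divisors of 272: 1, 2, 4, 8, 16, 17, 34, 68, 136, 272.
Test each divisor d:
60^1 ≡ 60 (mod 289)
60^2 ≡ 132 (mod 289)
60^4 ≡ 84 (mod 289)
60^8 ≡ 120 (mod 289)
60^16 ≡ 239 (mod 289)
60^17 ≡ 179 (mod 289)
60^34 ≡ 251 (mod 289)
60^68 ≡ 288 (mod 289)
60^136 ≡ 1 (mod 289) ✓
Thus |⟨60⟩| = ord(60) = 136.
Index = |(Z/289Z)^×| / |⟨60⟩| = 272 / 136 = 2.

2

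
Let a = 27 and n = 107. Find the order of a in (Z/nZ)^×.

ord(27) | φ(107) = 107 − 1 = 106 = 2 · 53.
Divisors of 106: 1, 2, 53, 106.
Check 27^d mod 107 for each divisor in increasing order:
27^1 ≡ 27 (mod 107)
27^2 ≡ 87 (mod 107)
27^53 ≡ 1 (mod 107) ✓
The smallest such exponent is 53, so the order of 27 is 53.

53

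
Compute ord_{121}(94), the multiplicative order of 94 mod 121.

Since 94 ∈ (Z/121Z)^×, its order divides φ(121) = φ(11^2) = 11·(11−1) = 110 = 2 · 5 · 11.
Divisors of 110: 1, 2, 5, 10, 11, 22, 55, 110.
Compute 94^d (mod 121) for the divisors d until we hit 1:
94^1 ≡ 94
94^2 ≡ 3
94^5 ≡ 120
94^10 ≡ 1
Therefore the multiplicative order of 94 modulo 121 is 10.

10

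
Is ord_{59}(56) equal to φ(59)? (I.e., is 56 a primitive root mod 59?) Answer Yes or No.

Yes

φ(59) = 59 − 1 = 58 = 2 · 29.
An element g generates (Z/59Z)^× iff g^(58/q) ≢ 1 (mod 59) for each prime q ∈ {2, 29}.
56^29 ≡ 58 (mod 59)  [q = 2: ≢ 1 ✓]
56^2 ≡ 9 (mod 59)  [q = 29: ≢ 1 ✓]
All checks pass, so 56 has order 58 and is a primitive root modulo 59.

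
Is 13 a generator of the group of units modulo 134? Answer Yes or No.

Yes

φ(134) = φ(2)·φ(67) = 1·66 = 66 = 2 · 3 · 11.
Test 13^(66/q) mod 134 for each prime factor q of 66:
13^33 ≡ 133 (mod 134)  [q = 2: ≢ 1 ✓]
13^22 ≡ 37 (mod 134)  [q = 3: ≢ 1 ✓]
13^6 ≡ 129 (mod 134)  [q = 11: ≢ 1 ✓]
All checks pass, so 13 has order 66 and is a primitive root modulo 134.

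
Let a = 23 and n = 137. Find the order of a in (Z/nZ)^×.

136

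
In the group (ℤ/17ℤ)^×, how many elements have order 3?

0

φ(17) = 17 − 1 = 16 = 2^4.
In a cyclic group of order 16, there are φ(d) elements of order d for each divisor d of 16, and zero for non-divisors.
Since 3 ∤ 16, the count is 0.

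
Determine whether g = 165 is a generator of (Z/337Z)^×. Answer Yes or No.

φ(337) = 337 − 1 = 336 = 2^4 · 3 · 7.
165 is a primitive root mod 337 iff 165^(φ(337)/q) ≢ 1 for every prime q | φ(337), i.e. q ∈ {2, 3, 7}.
165^168 ≡ 1 (mod 337)  [q = 2: ≡ 1 ✗]
165^112 ≡ 208 (mod 337)  [q = 3: ≢ 1 ✓]
165^48 ≡ 1 (mod 337)  [q = 7: ≡ 1 ✗]
Since 165^168 ≡ 1, the order of 165 divides 168 < 336, so 165 is not a primitive root.

No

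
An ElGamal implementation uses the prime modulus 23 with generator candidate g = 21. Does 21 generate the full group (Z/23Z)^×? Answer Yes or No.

φ(23) = 23 − 1 = 22 = 2 · 11.
Test 21^(22/q) mod 23 for each prime factor q of 22:
21^11 ≡ 22 (mod 23)  [q = 2: ≢ 1 ✓]
21^2 ≡ 4 (mod 23)  [q = 11: ≢ 1 ✓]
Every test exponent gives a nontrivial residue, hence 21 generates the full group.

Yes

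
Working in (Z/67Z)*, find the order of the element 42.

ord(42) | φ(67) = 67 − 1 = 66 = 2 · 3 · 11.
Divisors of 66: 1, 2, 3, 6, 11, 22, 33, 66.
Check 42^d mod 67 for each divisor in increasing order:
42^1 ≡ 42 (mod 67)
42^2 ≡ 22 (mod 67)
42^3 ≡ 53 (mod 67)
42^6 ≡ 62 (mod 67)
42^11 ≡ 66 (mod 67)
42^22 ≡ 1 (mod 67) ✓
The smallest such exponent is 22, so the order of 42 is 22.

22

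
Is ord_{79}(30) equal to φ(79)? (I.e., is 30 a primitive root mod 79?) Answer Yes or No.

Yes

φ(79) = 79 − 1 = 78 = 2 · 3 · 13.
30 is a primitive root mod 79 iff 30^(φ(79)/q) ≢ 1 for every prime q | φ(79), i.e. q ∈ {2, 3, 13}.
30^39 ≡ 78 (mod 79)  [q = 2: ≢ 1 ✓]
30^26 ≡ 23 (mod 79)  [q = 3: ≢ 1 ✓]
30^6 ≡ 8 (mod 79)  [q = 13: ≢ 1 ✓]
All checks pass, so 30 has order 78 and is a primitive root modulo 79.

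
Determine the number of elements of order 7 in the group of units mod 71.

φ(71) = 71 − 1 = 70 = 2 · 5 · 7.
(Z/71Z)^× is cyclic (|G| = 70); a cyclic group of order m has exactly φ(d) elements of each order d | m, and none otherwise.
7 | 70, and φ(7) = 7 − 1 = 6.

6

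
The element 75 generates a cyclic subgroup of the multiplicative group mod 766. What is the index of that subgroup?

2

The order of 75 must divide φ(766) = φ(2)·φ(383) = 1·382 = 382 = 2 · 191.
Divisors of 382: 1, 2, 191, 382.
Test each divisor d:
75^1 ≡ 75 (mod 766)
75^2 ≡ 263 (mod 766)
75^191 ≡ 1 (mod 766) ✓
So ord_766(75) = 191, hence |⟨75⟩| = 191.
The index is φ(766) / ord(75) = 382 / 191 = 2.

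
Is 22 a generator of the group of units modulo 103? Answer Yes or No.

No

φ(103) = 103 − 1 = 102 = 2 · 3 · 17.
Test 22^(102/q) mod 103 for each prime factor q of 102:
22^51 ≡ 102 (mod 103)  [q = 2: ≢ 1 ✓]
22^34 ≡ 1 (mod 103)  [q = 3: ≡ 1 ✗]
22^6 ≡ 79 (mod 103)  [q = 17: ≢ 1 ✓]
Since 22^34 ≡ 1, the order of 22 divides 34 < 102, so 22 is not a primitive root.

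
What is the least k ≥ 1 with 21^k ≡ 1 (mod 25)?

Since 21 ∈ (Z/25Z)^×, its order divides φ(25) = φ(5^2) = 5·(5−1) = 20 = 2^2 · 5.
Divisors of 20: 1, 2, 4, 5, 10, 20.
Test each divisor d:
21^1 ≡ 21
21^2 ≡ 16
21^4 ≡ 6
21^5 ≡ 1
So ord_25(21) = 5.

5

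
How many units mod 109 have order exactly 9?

φ(109) = 109 − 1 = 108 = 2^2 · 3^3.
(Z/109Z)^× is cyclic (|G| = 108); a cyclic group of order m has exactly φ(d) elements of each order d | m, and none otherwise.
9 = 3^2 divides 108, and φ(9) = 6.

6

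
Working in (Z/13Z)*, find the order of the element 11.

By Lagrange's theorem, ord_13(11) divides φ(13) = 13 − 1 = 12 = 2^2 · 3.
Divisors of 12: 1, 2, 3, 4, 6, 12.
Check 11^d mod 13 for each divisor in increasing order:
11^1 ≡ 11 (mod 13)
11^2 ≡ 4 (mod 13)
11^3 ≡ 5 (mod 13)
11^4 ≡ 3 (mod 13)
11^6 ≡ 12 (mod 13)
11^12 ≡ 1 (mod 13) ✓
Hence ord(11) = 12.

12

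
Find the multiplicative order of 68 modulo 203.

84

ord(68) | φ(203) = φ(7·29) = (7−1)·(29−1) = 6·28 = 168 = 2^3 · 3 · 7.
Divisors of 168: 1, 2, 3, 4, 6, 7, 8, 12, 14, 21, 24, 28, 42, 56, 84, 168.
Evaluate successive powers at the divisors of 168:
68^1 ≡ 68 (mod 203)
68^2 ≡ 158 (mod 203)
68^3 ≡ 188 (mod 203)
68^4 ≡ 198 (mod 203)
68^6 ≡ 22 (mod 203)
68^7 ≡ 75 (mod 203)
68^8 ≡ 25 (mod 203)
68^12 ≡ 78 (mod 203)
68^14 ≡ 144 (mod 203)
68^21 ≡ 41 (mod 203)
68^24 ≡ 197 (mod 203)
68^28 ≡ 30 (mod 203)
68^42 ≡ 57 (mod 203)
68^56 ≡ 88 (mod 203)
68^84 ≡ 1 (mod 203) ✓
Therefore the multiplicative order of 68 modulo 203 is 84.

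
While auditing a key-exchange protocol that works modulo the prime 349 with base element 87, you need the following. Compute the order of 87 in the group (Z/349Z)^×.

87

Since 87 ∈ (Z/349Z)^×, its order divides φ(349) = 349 − 1 = 348 = 2^2 · 3 · 29.
Divisors of 348: 1, 2, 3, 4, 6, 12, 29, 58, 87, 116, 174, 348.
Check 87^d mod 349 for each divisor in increasing order:
87^1 ≡ 87
87^2 ≡ 240
87^3 ≡ 289
87^4 ≡ 15
87^6 ≡ 110
87^12 ≡ 234
87^29 ≡ 226
87^58 ≡ 122
87^87 ≡ 1
Hence ord(87) = 87.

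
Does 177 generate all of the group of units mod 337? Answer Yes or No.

φ(337) = 337 − 1 = 336 = 2^4 · 3 · 7.
177 is a primitive root mod 337 iff 177^(φ(337)/q) ≢ 1 for every prime q | φ(337), i.e. q ∈ {2, 3, 7}.
177^168 ≡ 336 (mod 337)  [q = 2: ≢ 1 ✓]
177^112 ≡ 208 (mod 337)  [q = 3: ≢ 1 ✓]
177^48 ≡ 52 (mod 337)  [q = 7: ≢ 1 ✓]
Every test exponent gives a nontrivial residue, hence 177 generates the full group.

Yes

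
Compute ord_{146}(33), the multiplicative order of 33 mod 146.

72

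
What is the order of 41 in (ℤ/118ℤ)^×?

29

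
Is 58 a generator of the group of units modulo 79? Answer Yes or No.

No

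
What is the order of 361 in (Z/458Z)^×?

57

Since 361 ∈ (Z/458Z)^×, its order divides φ(458) = φ(2)·φ(229) = 1·228 = 228 = 2^2 · 3 · 19.
Divisors of 228: 1, 2, 3, 4, 6, 12, 19, 38, 57, 76, 114, 228.
Compute 361^d (mod 458) for the divisors d until we hit 1:
361^1 ≡ 361
361^2 ≡ 249
361^3 ≡ 121
361^4 ≡ 171
361^6 ≡ 443
361^12 ≡ 225
361^19 ≡ 363
361^38 ≡ 323
361^57 ≡ 1
Therefore the multiplicative order of 361 modulo 458 is 57.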